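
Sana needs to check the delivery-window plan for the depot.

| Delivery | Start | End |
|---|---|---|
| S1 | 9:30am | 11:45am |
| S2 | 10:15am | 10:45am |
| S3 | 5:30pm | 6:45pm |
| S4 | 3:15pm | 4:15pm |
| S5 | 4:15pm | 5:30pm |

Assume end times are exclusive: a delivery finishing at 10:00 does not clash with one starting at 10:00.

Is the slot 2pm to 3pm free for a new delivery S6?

S1: ends 11:45am at or before S6 starts 2pm → clear.
S2: ends 10:45am at or before S6 starts 2pm → clear.
S4: starts 3:15pm at or after S6 ends 3pm → clear.
S5: starts 4:15pm at or after S6 ends 3pm → clear.
S3: starts 5:30pm at or after S6 ends 3pm → clear.

Yes — the slot is free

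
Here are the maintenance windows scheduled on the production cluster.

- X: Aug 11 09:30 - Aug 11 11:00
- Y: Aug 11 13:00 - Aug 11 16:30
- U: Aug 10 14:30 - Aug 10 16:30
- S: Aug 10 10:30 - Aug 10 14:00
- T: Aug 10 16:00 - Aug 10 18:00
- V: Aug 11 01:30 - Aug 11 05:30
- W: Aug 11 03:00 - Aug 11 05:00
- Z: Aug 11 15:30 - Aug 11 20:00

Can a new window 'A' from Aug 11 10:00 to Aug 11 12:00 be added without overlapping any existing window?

S: ends Aug 10 14:00 at or before A starts Aug 11 10:00 → clear.
U: ends Aug 10 16:30 at or before A starts Aug 11 10:00 → clear.
T: ends Aug 10 18:00 at or before A starts Aug 11 10:00 → clear.
V: ends Aug 11 05:30 at or before A starts Aug 11 10:00 → clear.
W: ends Aug 11 05:00 at or before A starts Aug 11 10:00 → clear.
X: starts Aug 11 09:30 before A ends Aug 11 12:00, and ends Aug 11 11:00 after A starts Aug 11 10:00 → overlap.
Y: starts Aug 11 13:00 at or after A ends Aug 11 12:00 → clear.
Z: starts Aug 11 15:30 at or after A ends Aug 11 12:00 → clear.
A overlaps X.

No — it overlaps X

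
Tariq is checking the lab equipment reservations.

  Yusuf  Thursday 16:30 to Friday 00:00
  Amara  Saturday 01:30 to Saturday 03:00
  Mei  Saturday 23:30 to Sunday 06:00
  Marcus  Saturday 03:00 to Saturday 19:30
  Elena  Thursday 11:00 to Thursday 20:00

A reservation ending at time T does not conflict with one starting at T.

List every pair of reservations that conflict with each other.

Elena & Yusuf

Sorted by start: Elena, Yusuf, Amara, Marcus, Mei.
Yusuf starts before Elena ends → Elena and Yusuf overlap.
Amara starts after Elena ends — done with Elena.
Amara starts after Yusuf ends — done with Yusuf.
Marcus starts exactly when Amara ends (back-to-back, no overlap) — done with Amara.
Mei starts after Marcus ends.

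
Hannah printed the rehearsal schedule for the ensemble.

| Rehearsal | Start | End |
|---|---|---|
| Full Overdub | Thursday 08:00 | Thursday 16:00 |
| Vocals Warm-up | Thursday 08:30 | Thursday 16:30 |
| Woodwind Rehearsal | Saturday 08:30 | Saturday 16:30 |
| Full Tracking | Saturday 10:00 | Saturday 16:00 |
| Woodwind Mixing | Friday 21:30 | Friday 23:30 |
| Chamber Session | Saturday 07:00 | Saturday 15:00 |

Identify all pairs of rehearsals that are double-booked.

Chamber Session & Full Tracking, Chamber Session & Woodwind Rehearsal, Full Overdub & Vocals Warm-up, Full Tracking & Woodwind Rehearsal

Sorted by start: Full Overdub, Vocals Warm-up, Woodwind Mixing, Chamber Session, Woodwind Rehearsal, Full Tracking.
Vocals Warm-up starts before Full Overdub ends → Full Overdub and Vocals Warm-up overlap.
Woodwind Mixing starts after Full Overdub ends, so Full Overdub has no further overlaps.
Woodwind Mixing starts after Vocals Warm-up ends, so Vocals Warm-up has no further overlaps.
Chamber Session starts after Woodwind Mixing ends, so Woodwind Mixing has no further overlaps.
Woodwind Rehearsal starts before Chamber Session ends → Chamber Session and Woodwind Rehearsal overlap.
Full Tracking starts before Chamber Session ends → Chamber Session and Full Tracking overlap.
Full Tracking starts before Woodwind Rehearsal ends → Woodwind Rehearsal and Full Tracking overlap.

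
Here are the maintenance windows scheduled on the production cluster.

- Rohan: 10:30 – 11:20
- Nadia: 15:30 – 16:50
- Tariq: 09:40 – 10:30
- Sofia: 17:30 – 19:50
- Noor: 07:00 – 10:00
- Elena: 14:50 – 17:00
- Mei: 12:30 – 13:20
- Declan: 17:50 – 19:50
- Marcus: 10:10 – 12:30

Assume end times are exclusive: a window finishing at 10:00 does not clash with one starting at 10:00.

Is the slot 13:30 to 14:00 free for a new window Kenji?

Yes — the slot is free

Noor: ends 10:00 at or before Kenji starts 13:30 → clear.
Tariq: ends 10:30 at or before Kenji starts 13:30 → clear.
Marcus: ends 12:30 at or before Kenji starts 13:30 → clear.
Rohan: ends 11:20 at or before Kenji starts 13:30 → clear.
Mei: ends 13:20 at or before Kenji starts 13:30 → clear.
Elena: starts 14:50 at or after Kenji ends 14:00 → clear.
Nadia: starts 15:30 at or after Kenji ends 14:00 → clear.
Sofia: starts 17:30 at or after Kenji ends 14:00 → clear.
Declan: starts 17:50 at or after Kenji ends 14:00 → clear.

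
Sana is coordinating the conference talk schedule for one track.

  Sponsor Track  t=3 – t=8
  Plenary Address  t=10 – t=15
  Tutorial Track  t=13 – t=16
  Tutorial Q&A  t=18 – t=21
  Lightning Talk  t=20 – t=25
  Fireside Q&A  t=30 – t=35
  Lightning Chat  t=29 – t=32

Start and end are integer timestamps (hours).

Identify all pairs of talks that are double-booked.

Check each pair: they overlap iff neither finishes before the other starts.
Sorted by start: Sponsor Track, Plenary Address, Tutorial Track, Tutorial Q&A, Lightning Talk, Lightning Chat, Fireside Q&A.
Plenary Address starts after Sponsor Track ends, so nothing later overlaps Sponsor Track either.
Tutorial Track starts before Plenary Address ends → Plenary Address and Tutorial Track overlap.
Tutorial Q&A starts after Plenary Address ends, so nothing later overlaps Plenary Address either.
Tutorial Q&A starts after Tutorial Track ends, so nothing later overlaps Tutorial Track either.
Lightning Talk starts before Tutorial Q&A ends → Tutorial Q&A and Lightning Talk overlap.
Lightning Chat starts after Tutorial Q&A ends, so nothing later overlaps Tutorial Q&A either.
Lightning Chat starts after Lightning Talk ends, so nothing later overlaps Lightning Talk either.
Fireside Q&A starts before Lightning Chat ends → Lightning Chat and Fireside Q&A overlap.

Fireside Q&A & Lightning Chat, Lightning Talk & Tutorial Q&A, Plenary Address & Tutorial Track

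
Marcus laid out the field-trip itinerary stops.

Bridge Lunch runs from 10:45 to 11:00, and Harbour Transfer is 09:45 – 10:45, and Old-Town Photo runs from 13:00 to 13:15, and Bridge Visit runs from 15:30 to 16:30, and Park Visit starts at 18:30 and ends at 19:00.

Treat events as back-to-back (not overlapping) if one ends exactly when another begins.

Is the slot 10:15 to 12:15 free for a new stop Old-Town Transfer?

No — it overlaps Bridge Lunch, Harbour Transfer

Harbour Transfer: starts 09:45 before Old-Town Transfer ends 12:15, and ends 10:45 after Old-Town Transfer starts 10:15 → overlap.
Bridge Lunch: starts 10:45 before Old-Town Transfer ends 12:15, and ends 11:00 after Old-Town Transfer starts 10:15 → overlap.
Old-Town Photo: starts 13:00 at or after Old-Town Transfer ends 12:15 → clear.
Bridge Visit: starts 15:30 at or after Old-Town Transfer ends 12:15 → clear.
Park Visit: starts 18:30 at or after Old-Town Transfer ends 12:15 → clear.
Old-Town Transfer overlaps Bridge Lunch, Harbour Transfer.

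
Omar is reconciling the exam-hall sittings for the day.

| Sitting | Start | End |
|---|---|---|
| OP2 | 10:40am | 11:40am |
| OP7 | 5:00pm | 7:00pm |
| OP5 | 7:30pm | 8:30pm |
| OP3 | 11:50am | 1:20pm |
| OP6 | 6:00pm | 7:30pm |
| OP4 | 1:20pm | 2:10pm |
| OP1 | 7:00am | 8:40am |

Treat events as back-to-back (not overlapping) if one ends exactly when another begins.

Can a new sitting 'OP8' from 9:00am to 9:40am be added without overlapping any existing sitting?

Yes — the slot is free

OP1: ends 8:40am at or before OP8 starts 9:00am → clear.
OP2: starts 10:40am at or after OP8 ends 9:40am → clear.
OP3: starts 11:50am at or after OP8 ends 9:40am → clear.
OP4: starts 1:20pm at or after OP8 ends 9:40am → clear.
OP7: starts 5:00pm at or after OP8 ends 9:40am → clear.
OP6: starts 6:00pm at or after OP8 ends 9:40am → clear.
OP5: starts 7:30pm at or after OP8 ends 9:40am → clear.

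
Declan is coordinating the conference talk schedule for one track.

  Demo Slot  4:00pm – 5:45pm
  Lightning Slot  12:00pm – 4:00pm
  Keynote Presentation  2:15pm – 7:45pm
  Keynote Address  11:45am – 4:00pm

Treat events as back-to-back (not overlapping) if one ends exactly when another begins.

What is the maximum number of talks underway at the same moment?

Sort all start/end points and keep a running count:
11:45am start Keynote Address → 1
12:00pm start Lightning Slot → 2
2:15pm start Keynote Presentation → 3
4:00pm end Keynote Address → 2
4:00pm end Lightning Slot → 1
4:00pm start Demo Slot → 2
5:45pm end Demo Slot → 1
7:45pm end Keynote Presentation → 0
Peak is 3, at 2:15pm (Keynote Address, Keynote Presentation, Lightning Slot).

3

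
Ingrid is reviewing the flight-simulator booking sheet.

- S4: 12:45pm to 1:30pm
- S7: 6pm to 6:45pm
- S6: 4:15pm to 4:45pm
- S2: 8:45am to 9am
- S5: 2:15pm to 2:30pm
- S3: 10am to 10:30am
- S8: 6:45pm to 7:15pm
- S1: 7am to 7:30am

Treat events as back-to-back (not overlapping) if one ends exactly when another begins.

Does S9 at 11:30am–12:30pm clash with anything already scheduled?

No — it doesn't clash with anything

S1: ends 7:30am at or before S9 starts 11:30am → clear.
S2: ends 9am at or before S9 starts 11:30am → clear.
S3: ends 10:30am at or before S9 starts 11:30am → clear.
S4: starts 12:45pm at or after S9 ends 12:30pm → clear.
S5: starts 2:15pm at or after S9 ends 12:30pm → clear.
S6: starts 4:15pm at or after S9 ends 12:30pm → clear.
S7: starts 6pm at or after S9 ends 12:30pm → clear.
S8: starts 6:45pm at or after S9 ends 12:30pm → clear.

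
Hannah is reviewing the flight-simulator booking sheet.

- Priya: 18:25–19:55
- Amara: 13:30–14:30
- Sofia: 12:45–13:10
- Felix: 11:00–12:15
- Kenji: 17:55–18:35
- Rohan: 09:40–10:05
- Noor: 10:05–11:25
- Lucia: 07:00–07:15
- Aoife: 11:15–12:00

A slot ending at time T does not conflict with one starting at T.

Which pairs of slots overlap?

Aoife & Felix, Aoife & Noor, Felix & Noor, Kenji & Priya

Sorted by start: Lucia, Rohan, Noor, Felix, Aoife, Sofia, Amara, Kenji, Priya.
Rohan starts after Lucia ends, so nothing later overlaps Lucia either.
Noor starts exactly when Rohan ends (back-to-back, no overlap), so nothing later overlaps Rohan either.
Felix starts before Noor ends → Noor and Felix overlap.
Aoife starts before Noor ends → Noor and Aoife overlap.
Sofia starts after Noor ends, so nothing later overlaps Noor either.
Aoife starts before Felix ends → Felix and Aoife overlap.
Sofia starts after Felix ends, so nothing later overlaps Felix either.
Sofia starts after Aoife ends, so nothing later overlaps Aoife either.
Amara starts after Sofia ends, so nothing later overlaps Sofia either.
Kenji starts after Amara ends, so nothing later overlaps Amara either.
Priya starts before Kenji ends → Kenji and Priya overlap.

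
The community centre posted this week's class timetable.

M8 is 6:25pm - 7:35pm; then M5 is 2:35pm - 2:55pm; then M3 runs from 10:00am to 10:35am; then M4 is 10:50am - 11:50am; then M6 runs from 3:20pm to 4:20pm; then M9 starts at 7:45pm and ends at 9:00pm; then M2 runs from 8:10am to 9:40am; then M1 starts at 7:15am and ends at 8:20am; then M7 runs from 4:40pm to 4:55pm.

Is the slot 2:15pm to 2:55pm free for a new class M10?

M1: ends 8:20am at or before M10 starts 2:15pm → clear.
M2: ends 9:40am at or before M10 starts 2:15pm → clear.
M3: ends 10:35am at or before M10 starts 2:15pm → clear.
M4: ends 11:50am at or before M10 starts 2:15pm → clear.
M5: starts 2:35pm before M10 ends 2:55pm, and ends 2:55pm after M10 starts 2:15pm → overlap.
M6: starts 3:20pm at or after M10 ends 2:55pm → clear.
M7: starts 4:40pm at or after M10 ends 2:55pm → clear.
M8: starts 6:25pm at or after M10 ends 2:55pm → clear.
M9: starts 7:45pm at or after M10 ends 2:55pm → clear.
M10 overlaps M5.

No — it overlaps M5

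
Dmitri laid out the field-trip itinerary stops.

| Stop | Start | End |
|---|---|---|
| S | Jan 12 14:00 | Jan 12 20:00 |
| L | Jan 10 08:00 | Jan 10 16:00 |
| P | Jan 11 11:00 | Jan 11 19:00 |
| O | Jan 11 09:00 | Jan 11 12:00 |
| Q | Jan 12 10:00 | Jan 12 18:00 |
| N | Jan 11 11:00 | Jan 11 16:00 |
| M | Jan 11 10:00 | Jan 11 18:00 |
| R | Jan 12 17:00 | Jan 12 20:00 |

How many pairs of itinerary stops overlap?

9

Sorted by start: L, O, M, N, P, Q, S, R.
O starts after L ends; L is clear from here.
M starts before O ends → O and M overlap.
N starts before O ends → O and N overlap.
P starts before O ends → O and P overlap.
Q starts after O ends; O is clear from here.
N starts before M ends → M and N overlap.
P starts before M ends → M and P overlap.
Q starts after M ends; M is clear from here.
P starts before N ends → N and P overlap.
Q starts after N ends; N is clear from here.
Q starts after P ends; P is clear from here.
S starts before Q ends → Q and S overlap.
R starts before Q ends → Q and R overlap.
R starts before S ends → S and R overlap.
Overlapping pairs: M & N, M & O, M & P, N & O, N & P, O & P, Q & R, Q & S, R & S — 9 in total.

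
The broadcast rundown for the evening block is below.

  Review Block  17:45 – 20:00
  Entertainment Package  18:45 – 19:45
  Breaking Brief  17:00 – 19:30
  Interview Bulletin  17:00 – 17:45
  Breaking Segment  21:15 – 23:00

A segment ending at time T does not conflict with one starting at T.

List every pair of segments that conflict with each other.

Sorted by start: Breaking Brief, Interview Bulletin, Review Block, Entertainment Package, Breaking Segment.
Interview Bulletin starts before Breaking Brief ends → Breaking Brief and Interview Bulletin overlap.
Review Block starts before Breaking Brief ends → Breaking Brief and Review Block overlap.
Entertainment Package starts before Breaking Brief ends → Breaking Brief and Entertainment Package overlap.
Breaking Segment starts after Breaking Brief ends.
Review Block starts exactly when Interview Bulletin ends (back-to-back, no overlap) — done with Interview Bulletin.
Entertainment Package starts before Review Block ends → Review Block and Entertainment Package overlap.
Breaking Segment starts after Review Block ends.
Breaking Segment starts after Entertainment Package ends.

Breaking Brief & Entertainment Package, Breaking Brief & Interview Bulletin, Breaking Brief & Review Block, Entertainment Package & Review Block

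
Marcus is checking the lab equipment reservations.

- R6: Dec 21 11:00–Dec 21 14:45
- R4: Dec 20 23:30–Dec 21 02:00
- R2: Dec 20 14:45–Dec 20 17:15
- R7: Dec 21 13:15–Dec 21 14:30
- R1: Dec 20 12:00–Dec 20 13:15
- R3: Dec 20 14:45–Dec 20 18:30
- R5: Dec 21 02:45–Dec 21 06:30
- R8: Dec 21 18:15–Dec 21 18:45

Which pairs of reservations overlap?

Check each pair: they overlap iff neither finishes before the other starts.
Sorted by start: R1, R2, R3, R4, R5, R6, R7, R8.
R2 starts after R1 ends, so nothing later overlaps R1 either.
R3 starts before R2 ends → R2 and R3 overlap.
R4 starts after R2 ends, so nothing later overlaps R2 either.
R4 starts after R3 ends, so nothing later overlaps R3 either.
R5 starts after R4 ends, so nothing later overlaps R4 either.
R6 starts after R5 ends, so nothing later overlaps R5 either.
R7 starts before R6 ends → R6 and R7 overlap.
R8 starts after R6 ends.
R8 starts after R7 ends.

R2 & R3, R6 & R7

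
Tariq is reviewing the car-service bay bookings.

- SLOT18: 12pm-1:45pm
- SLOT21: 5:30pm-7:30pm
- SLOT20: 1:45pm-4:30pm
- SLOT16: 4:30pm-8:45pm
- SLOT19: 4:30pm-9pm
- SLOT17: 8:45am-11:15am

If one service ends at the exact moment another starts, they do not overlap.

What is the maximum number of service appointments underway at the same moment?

Sort all start/end points and keep a running count:
8:45am start SLOT17 → 1
11:15am end SLOT17 → 0
12pm start SLOT18 → 1
1:45pm end SLOT18 → 0
1:45pm start SLOT20 → 1
4:30pm end SLOT20 → 0
4:30pm start SLOT16 → 1
4:30pm start SLOT19 → 2
5:30pm start SLOT21 → 3
7:30pm end SLOT21 → 2
8:45pm end SLOT16 → 1
9pm end SLOT19 → 0
Peak is 3, at 5:30pm (SLOT16, SLOT19, SLOT21).

3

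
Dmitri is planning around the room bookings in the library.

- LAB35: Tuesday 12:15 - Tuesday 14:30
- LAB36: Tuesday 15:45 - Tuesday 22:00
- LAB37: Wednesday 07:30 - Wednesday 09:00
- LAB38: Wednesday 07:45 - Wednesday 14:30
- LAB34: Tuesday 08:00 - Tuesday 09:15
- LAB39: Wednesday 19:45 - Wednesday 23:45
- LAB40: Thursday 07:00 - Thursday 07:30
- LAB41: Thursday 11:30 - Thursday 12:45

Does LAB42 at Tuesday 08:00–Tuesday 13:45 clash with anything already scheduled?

LAB34: starts Tuesday 08:00 before LAB42 ends Tuesday 13:45, and ends Tuesday 09:15 after LAB42 starts Tuesday 08:00 → overlap.
LAB35: starts Tuesday 12:15 before LAB42 ends Tuesday 13:45, and ends Tuesday 14:30 after LAB42 starts Tuesday 08:00 → overlap.
LAB36: starts Tuesday 15:45 at or after LAB42 ends Tuesday 13:45 → clear.
LAB37: starts Wednesday 07:30 at or after LAB42 ends Tuesday 13:45 → clear.
LAB38: starts Wednesday 07:45 at or after LAB42 ends Tuesday 13:45 → clear.
LAB39: starts Wednesday 19:45 at or after LAB42 ends Tuesday 13:45 → clear.
LAB40: starts Thursday 07:00 at or after LAB42 ends Tuesday 13:45 → clear.
LAB41: starts Thursday 11:30 at or after LAB42 ends Tuesday 13:45 → clear.
LAB42 overlaps LAB34, LAB35.

Yes — it overlaps LAB34, LAB35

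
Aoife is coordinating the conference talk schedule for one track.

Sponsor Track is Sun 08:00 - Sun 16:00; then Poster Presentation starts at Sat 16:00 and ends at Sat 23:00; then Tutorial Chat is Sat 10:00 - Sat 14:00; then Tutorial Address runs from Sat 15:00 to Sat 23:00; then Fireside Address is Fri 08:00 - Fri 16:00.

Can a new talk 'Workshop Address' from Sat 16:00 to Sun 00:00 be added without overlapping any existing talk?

No — it overlaps Poster Presentation, Tutorial Address

Fireside Address: ends Fri 16:00 at or before Workshop Address starts Sat 16:00 → clear.
Tutorial Chat: ends Sat 14:00 at or before Workshop Address starts Sat 16:00 → clear.
Tutorial Address: starts Sat 15:00 before Workshop Address ends Sun 00:00, and ends Sat 23:00 after Workshop Address starts Sat 16:00 → overlap.
Poster Presentation: starts Sat 16:00 before Workshop Address ends Sun 00:00, and ends Sat 23:00 after Workshop Address starts Sat 16:00 → overlap.
Sponsor Track: starts Sun 08:00 at or after Workshop Address ends Sun 00:00 → clear.
Workshop Address overlaps Tutorial Address, Poster Presentation.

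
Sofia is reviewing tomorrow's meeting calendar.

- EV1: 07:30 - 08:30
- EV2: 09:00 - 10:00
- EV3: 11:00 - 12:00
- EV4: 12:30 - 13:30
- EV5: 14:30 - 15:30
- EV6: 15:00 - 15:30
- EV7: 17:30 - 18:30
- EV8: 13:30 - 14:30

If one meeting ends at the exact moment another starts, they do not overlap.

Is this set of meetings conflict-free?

No

Sorted by start: EV1, EV2, EV3, EV4, EV8, EV5, EV6, EV7.
EV2 starts after EV1 ends, so EV1 has no further overlaps.
EV3 starts after EV2 ends, so EV2 has no further overlaps.
EV4 starts after EV3 ends, so EV3 has no further overlaps.
EV8 starts exactly when EV4 ends (back-to-back, no overlap), so EV4 has no further overlaps.
EV5 starts exactly when EV8 ends (back-to-back, no overlap), so EV8 has no further overlaps.
EV6 starts before EV5 ends → EV5 and EV6 overlap.
That's a conflict, so the schedule is not conflict-free.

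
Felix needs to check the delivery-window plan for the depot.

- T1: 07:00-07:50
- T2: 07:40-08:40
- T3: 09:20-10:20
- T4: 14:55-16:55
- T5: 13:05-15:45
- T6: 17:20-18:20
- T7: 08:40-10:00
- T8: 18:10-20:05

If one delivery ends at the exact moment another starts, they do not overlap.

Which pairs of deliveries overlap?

T1 & T2, T3 & T7, T4 & T5, T6 & T8

Sorted by start: T1, T2, T7, T3, T5, T4, T6, T8.
T2 starts before T1 ends → T1 and T2 overlap.
T7 starts after T1 ends, so T1 has no further overlaps.
T7 starts exactly when T2 ends (back-to-back, no overlap), so T2 has no further overlaps.
T3 starts before T7 ends → T7 and T3 overlap.
T5 starts after T7 ends, so T7 has no further overlaps.
T5 starts after T3 ends, so T3 has no further overlaps.
T4 starts before T5 ends → T5 and T4 overlap.
T6 starts after T5 ends, so T5 has no further overlaps.
T6 starts after T4 ends, so T4 has no further overlaps.
T8 starts before T6 ends → T6 and T8 overlap.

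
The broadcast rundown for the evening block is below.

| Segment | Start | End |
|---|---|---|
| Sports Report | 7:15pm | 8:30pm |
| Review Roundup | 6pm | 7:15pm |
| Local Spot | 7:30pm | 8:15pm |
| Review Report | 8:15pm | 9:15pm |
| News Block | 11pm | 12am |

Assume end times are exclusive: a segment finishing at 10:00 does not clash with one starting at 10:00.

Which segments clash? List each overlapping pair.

Local Spot & Sports Report, Review Report & Sports Report

Sorted by start: Review Roundup, Sports Report, Local Spot, Review Report, News Block.
Sports Report starts exactly when Review Roundup ends (back-to-back, no overlap) — done with Review Roundup.
Local Spot starts before Sports Report ends → Sports Report and Local Spot overlap.
Review Report starts before Sports Report ends → Sports Report and Review Report overlap.
News Block starts after Sports Report ends.
Review Report starts exactly when Local Spot ends (back-to-back, no overlap) — done with Local Spot.
News Block starts after Review Report ends.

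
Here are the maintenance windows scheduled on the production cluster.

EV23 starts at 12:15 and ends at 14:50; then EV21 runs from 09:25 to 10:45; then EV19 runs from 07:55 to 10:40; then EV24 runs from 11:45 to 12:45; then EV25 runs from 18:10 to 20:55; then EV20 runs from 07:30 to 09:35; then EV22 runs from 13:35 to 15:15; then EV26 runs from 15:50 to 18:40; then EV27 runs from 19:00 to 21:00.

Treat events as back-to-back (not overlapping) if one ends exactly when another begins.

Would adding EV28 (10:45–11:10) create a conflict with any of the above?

No — it doesn't clash with anything

EV20: ends 09:35 at or before EV28 starts 10:45 → clear.
EV19: ends 10:40 at or before EV28 starts 10:45 → clear.
EV21: ends 10:45 at or before EV28 starts 10:45 → clear.
EV24: starts 11:45 at or after EV28 ends 11:10 → clear.
EV23: starts 12:15 at or after EV28 ends 11:10 → clear.
EV22: starts 13:35 at or after EV28 ends 11:10 → clear.
EV26: starts 15:50 at or after EV28 ends 11:10 → clear.
EV25: starts 18:10 at or after EV28 ends 11:10 → clear.
EV27: starts 19:00 at or after EV28 ends 11:10 → clear.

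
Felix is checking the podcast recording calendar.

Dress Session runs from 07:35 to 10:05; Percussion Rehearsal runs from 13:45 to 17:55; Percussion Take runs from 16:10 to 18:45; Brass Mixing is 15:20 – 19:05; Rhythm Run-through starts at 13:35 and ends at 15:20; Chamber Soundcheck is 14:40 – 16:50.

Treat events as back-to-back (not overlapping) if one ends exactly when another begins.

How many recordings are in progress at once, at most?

4

Sweep the timeline, counting +1 at each start and −1 at each end (ends before starts at a tie):
07:35 start Dress Session → 1
10:05 end Dress Session → 0
13:35 start Rhythm Run-through → 1
13:45 start Percussion Rehearsal → 2
14:40 start Chamber Soundcheck → 3
15:20 end Rhythm Run-through → 2
15:20 start Brass Mixing → 3
16:10 start Percussion Take → 4
16:50 end Chamber Soundcheck → 3
17:55 end Percussion Rehearsal → 2
18:45 end Percussion Take → 1
19:05 end Brass Mixing → 0
Peak is 4, at 16:10 (Brass Mixing, Chamber Soundcheck, Percussion Rehearsal, Percussion Take).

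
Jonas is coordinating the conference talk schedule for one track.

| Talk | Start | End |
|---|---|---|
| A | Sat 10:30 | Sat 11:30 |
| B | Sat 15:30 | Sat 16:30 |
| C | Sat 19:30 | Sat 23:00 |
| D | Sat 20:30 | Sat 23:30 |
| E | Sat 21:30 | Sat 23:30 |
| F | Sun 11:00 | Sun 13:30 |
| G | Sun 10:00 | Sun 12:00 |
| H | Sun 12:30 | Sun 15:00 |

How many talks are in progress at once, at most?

Sweep the timeline, counting +1 at each start and −1 at each end (ends before starts at a tie):
Sat 10:30 start A → 1
Sat 11:30 end A → 0
Sat 15:30 start B → 1
Sat 16:30 end B → 0
Sat 19:30 start C → 1
Sat 20:30 start D → 2
Sat 21:30 start E → 3
Sat 23:00 end C → 2
Sat 23:30 end D → 1
Sat 23:30 end E → 0
Sun 10:00 start G → 1
Sun 11:00 start F → 2
Sun 12:00 end G → 1
Sun 12:30 start H → 2
Sun 13:30 end F → 1
Sun 15:00 end H → 0
Peak is 3, at Sat 21:30 (C, D, E).

3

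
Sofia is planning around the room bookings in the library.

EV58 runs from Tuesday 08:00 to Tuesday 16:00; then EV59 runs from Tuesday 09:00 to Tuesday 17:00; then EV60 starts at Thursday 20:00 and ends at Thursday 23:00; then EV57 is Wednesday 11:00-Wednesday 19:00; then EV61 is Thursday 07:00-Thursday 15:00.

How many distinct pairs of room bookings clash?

1

Sorted by start: EV58, EV59, EV57, EV61, EV60.
EV59 starts before EV58 ends → EV58 and EV59 overlap.
EV57 starts after EV58 ends — done with EV58.
EV57 starts after EV59 ends — done with EV59.
EV61 starts after EV57 ends — done with EV57.
EV60 starts after EV61 ends.
Overlapping pairs: EV58 & EV59 — 1 in total.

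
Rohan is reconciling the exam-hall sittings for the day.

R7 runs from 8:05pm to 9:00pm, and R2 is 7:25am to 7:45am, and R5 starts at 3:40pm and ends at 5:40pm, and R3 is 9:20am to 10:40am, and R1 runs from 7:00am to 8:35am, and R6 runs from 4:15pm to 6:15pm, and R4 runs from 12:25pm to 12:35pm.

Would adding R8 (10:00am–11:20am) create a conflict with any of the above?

R1: ends 8:35am at or before R8 starts 10:00am → clear.
R2: ends 7:45am at or before R8 starts 10:00am → clear.
R3: starts 9:20am before R8 ends 11:20am, and ends 10:40am after R8 starts 10:00am → overlap.
R4: starts 12:25pm at or after R8 ends 11:20am → clear.
R5: starts 3:40pm at or after R8 ends 11:20am → clear.
R6: starts 4:15pm at or after R8 ends 11:20am → clear.
R7: starts 8:05pm at or after R8 ends 11:20am → clear.
R8 overlaps R3.

Yes — it overlaps R3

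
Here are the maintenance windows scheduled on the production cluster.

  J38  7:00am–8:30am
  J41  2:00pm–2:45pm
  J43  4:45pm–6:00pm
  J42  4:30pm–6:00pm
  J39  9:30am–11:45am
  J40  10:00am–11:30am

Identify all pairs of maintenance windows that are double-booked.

Sorted by start: J38, J39, J40, J41, J42, J43.
J39 starts after J38 ends; J38 is clear from here.
J40 starts before J39 ends → J39 and J40 overlap.
J41 starts after J39 ends; J39 is clear from here.
J41 starts after J40 ends; J40 is clear from here.
J42 starts after J41 ends; J41 is clear from here.
J43 starts before J42 ends → J42 and J43 overlap.

J39 & J40, J42 & J43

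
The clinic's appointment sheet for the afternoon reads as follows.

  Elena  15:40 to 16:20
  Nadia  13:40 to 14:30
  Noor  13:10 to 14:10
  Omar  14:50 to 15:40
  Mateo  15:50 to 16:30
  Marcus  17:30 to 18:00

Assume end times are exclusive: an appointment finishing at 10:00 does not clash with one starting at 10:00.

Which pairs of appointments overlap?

Elena & Mateo, Nadia & Noor

Two intervals overlap when each starts before the other ends.
Sorted by start: Noor, Nadia, Omar, Elena, Mateo, Marcus.
Nadia starts before Noor ends → Noor and Nadia overlap.
Omar starts after Noor ends — done with Noor.
Omar starts after Nadia ends — done with Nadia.
Elena starts exactly when Omar ends (back-to-back, no overlap) — done with Omar.
Mateo starts before Elena ends → Elena and Mateo overlap.
Marcus starts after Elena ends.
Marcus starts after Mateo ends.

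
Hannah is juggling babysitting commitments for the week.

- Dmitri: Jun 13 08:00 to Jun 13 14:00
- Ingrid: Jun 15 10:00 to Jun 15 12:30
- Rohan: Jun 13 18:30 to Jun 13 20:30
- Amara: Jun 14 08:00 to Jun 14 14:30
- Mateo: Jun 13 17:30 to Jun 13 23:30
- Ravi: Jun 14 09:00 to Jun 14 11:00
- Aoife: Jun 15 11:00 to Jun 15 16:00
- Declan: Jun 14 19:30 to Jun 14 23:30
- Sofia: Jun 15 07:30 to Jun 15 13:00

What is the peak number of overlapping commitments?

Walk through starts and ends in time order (an end at T is processed before a start at T):
Jun 13 08:00 start Dmitri → 1
Jun 13 14:00 end Dmitri → 0
Jun 13 17:30 start Mateo → 1
Jun 13 18:30 start Rohan → 2
Jun 13 20:30 end Rohan → 1
Jun 13 23:30 end Mateo → 0
Jun 14 08:00 start Amara → 1
Jun 14 09:00 start Ravi → 2
Jun 14 11:00 end Ravi → 1
Jun 14 14:30 end Amara → 0
Jun 14 19:30 start Declan → 1
Jun 14 23:30 end Declan → 0
Jun 15 07:30 start Sofia → 1
Jun 15 10:00 start Ingrid → 2
Jun 15 11:00 start Aoife → 3
Jun 15 12:30 end Ingrid → 2
Jun 15 13:00 end Sofia → 1
Jun 15 16:00 end Aoife → 0
Peak is 3, at Jun 15 11:00 (Aoife, Ingrid, Sofia).

3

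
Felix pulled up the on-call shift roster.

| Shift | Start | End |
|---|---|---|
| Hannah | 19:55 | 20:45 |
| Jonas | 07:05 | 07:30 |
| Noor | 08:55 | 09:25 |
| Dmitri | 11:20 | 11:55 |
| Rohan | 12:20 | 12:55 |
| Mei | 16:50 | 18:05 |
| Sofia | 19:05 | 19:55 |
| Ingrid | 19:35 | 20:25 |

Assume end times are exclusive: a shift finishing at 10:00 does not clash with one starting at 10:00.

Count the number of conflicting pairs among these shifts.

Sorted by start: Jonas, Noor, Dmitri, Rohan, Mei, Sofia, Ingrid, Hannah.
Noor starts after Jonas ends — done with Jonas.
Dmitri starts after Noor ends — done with Noor.
Rohan starts after Dmitri ends — done with Dmitri.
Mei starts after Rohan ends — done with Rohan.
Sofia starts after Mei ends — done with Mei.
Ingrid starts before Sofia ends → Sofia and Ingrid overlap.
Hannah starts exactly when Sofia ends (back-to-back, no overlap).
Hannah starts before Ingrid ends → Ingrid and Hannah overlap.
Overlapping pairs: Hannah & Ingrid, Ingrid & Sofia — 2 in total.

2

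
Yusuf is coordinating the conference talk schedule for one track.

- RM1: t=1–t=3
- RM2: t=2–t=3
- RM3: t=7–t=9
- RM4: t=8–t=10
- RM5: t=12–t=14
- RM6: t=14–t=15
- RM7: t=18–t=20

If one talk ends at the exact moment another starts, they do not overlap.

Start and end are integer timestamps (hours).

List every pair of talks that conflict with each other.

Two intervals overlap when each starts before the other ends.
Sorted by start: RM1, RM2, RM3, RM4, RM5, RM6, RM7.
RM2 starts before RM1 ends → RM1 and RM2 overlap.
RM3 starts after RM1 ends, so RM1 has no further overlaps.
RM3 starts after RM2 ends, so RM2 has no further overlaps.
RM4 starts before RM3 ends → RM3 and RM4 overlap.
RM5 starts after RM3 ends, so RM3 has no further overlaps.
RM5 starts after RM4 ends, so RM4 has no further overlaps.
RM6 starts exactly when RM5 ends (back-to-back, no overlap), so RM5 has no further overlaps.
RM7 starts after RM6 ends.

RM1 & RM2, RM3 & RM4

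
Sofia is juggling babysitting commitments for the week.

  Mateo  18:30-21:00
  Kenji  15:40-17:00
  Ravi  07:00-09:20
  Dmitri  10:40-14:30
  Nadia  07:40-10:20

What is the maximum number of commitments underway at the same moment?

2

Walk through starts and ends in time order (an end at T is processed before a start at T):
07:00 start Ravi → 1
07:40 start Nadia → 2
09:20 end Ravi → 1
10:20 end Nadia → 0
10:40 start Dmitri → 1
14:30 end Dmitri → 0
15:40 start Kenji → 1
17:00 end Kenji → 0
18:30 start Mateo → 1
21:00 end Mateo → 0
Peak is 2, at 07:40 (Nadia, Ravi).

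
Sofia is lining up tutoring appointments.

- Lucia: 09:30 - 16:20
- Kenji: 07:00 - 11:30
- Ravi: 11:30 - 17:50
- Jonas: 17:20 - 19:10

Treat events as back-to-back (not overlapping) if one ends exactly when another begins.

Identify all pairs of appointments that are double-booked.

Jonas & Ravi, Kenji & Lucia, Lucia & Ravi

Check each pair: they overlap iff neither finishes before the other starts.
Sorted by start: Kenji, Lucia, Ravi, Jonas.
Lucia starts before Kenji ends → Kenji and Lucia overlap.
Ravi starts exactly when Kenji ends (back-to-back, no overlap) — done with Kenji.
Ravi starts before Lucia ends → Lucia and Ravi overlap.
Jonas starts after Lucia ends.
Jonas starts before Ravi ends → Ravi and Jonas overlap.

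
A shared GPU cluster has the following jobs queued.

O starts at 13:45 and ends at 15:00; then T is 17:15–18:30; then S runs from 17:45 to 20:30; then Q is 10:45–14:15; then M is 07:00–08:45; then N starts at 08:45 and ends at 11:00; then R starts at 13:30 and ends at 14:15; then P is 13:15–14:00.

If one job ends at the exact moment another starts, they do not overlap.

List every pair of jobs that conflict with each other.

Two intervals overlap when each starts before the other ends.
Sorted by start: M, N, Q, P, R, O, T, S.
N starts exactly when M ends (back-to-back, no overlap), so nothing later overlaps M either.
Q starts before N ends → N and Q overlap.
P starts after N ends, so nothing later overlaps N either.
P starts before Q ends → Q and P overlap.
R starts before Q ends → Q and R overlap.
O starts before Q ends → Q and O overlap.
T starts after Q ends, so nothing later overlaps Q either.
R starts before P ends → P and R overlap.
O starts before P ends → P and O overlap.
T starts after P ends, so nothing later overlaps P either.
O starts before R ends → R and O overlap.
T starts after R ends, so nothing later overlaps R either.
T starts after O ends, so nothing later overlaps O either.
S starts before T ends → T and S overlap.

N & Q, O & P, O & Q, O & R, P & Q, P & R, Q & R, S & T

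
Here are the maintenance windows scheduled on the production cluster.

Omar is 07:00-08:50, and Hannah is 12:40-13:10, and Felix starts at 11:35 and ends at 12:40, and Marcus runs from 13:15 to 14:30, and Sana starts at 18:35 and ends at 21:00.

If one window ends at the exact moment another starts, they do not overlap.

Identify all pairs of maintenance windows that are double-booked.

Sorted by start: Omar, Felix, Hannah, Marcus, Sana.
Felix starts after Omar ends, so nothing later overlaps Omar either.
Hannah starts exactly when Felix ends (back-to-back, no overlap), so nothing later overlaps Felix either.
Marcus starts after Hannah ends, so nothing later overlaps Hannah either.
Sana starts after Marcus ends.

none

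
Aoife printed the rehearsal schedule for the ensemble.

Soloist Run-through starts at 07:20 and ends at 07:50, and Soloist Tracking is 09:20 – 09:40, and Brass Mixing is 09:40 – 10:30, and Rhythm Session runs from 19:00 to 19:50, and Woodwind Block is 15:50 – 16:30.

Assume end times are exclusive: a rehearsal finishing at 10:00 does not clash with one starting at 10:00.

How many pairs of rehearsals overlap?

Sorted by start: Soloist Run-through, Soloist Tracking, Brass Mixing, Woodwind Block, Rhythm Session.
Soloist Tracking starts after Soloist Run-through ends; Soloist Run-through is clear from here.
Brass Mixing starts exactly when Soloist Tracking ends (back-to-back, no overlap); Soloist Tracking is clear from here.
Woodwind Block starts after Brass Mixing ends; Brass Mixing is clear from here.
Rhythm Session starts after Woodwind Block ends.
No pair overlaps.

0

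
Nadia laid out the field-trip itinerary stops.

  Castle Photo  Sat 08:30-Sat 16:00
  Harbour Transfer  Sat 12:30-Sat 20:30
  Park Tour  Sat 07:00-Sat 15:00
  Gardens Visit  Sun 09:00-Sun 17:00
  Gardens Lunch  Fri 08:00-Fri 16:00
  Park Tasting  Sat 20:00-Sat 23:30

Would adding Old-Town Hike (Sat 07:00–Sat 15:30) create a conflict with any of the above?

Gardens Lunch: ends Fri 16:00 at or before Old-Town Hike starts Sat 07:00 → clear.
Park Tour: starts Sat 07:00 before Old-Town Hike ends Sat 15:30, and ends Sat 15:00 after Old-Town Hike starts Sat 07:00 → overlap.
Castle Photo: starts Sat 08:30 before Old-Town Hike ends Sat 15:30, and ends Sat 16:00 after Old-Town Hike starts Sat 07:00 → overlap.
Harbour Transfer: starts Sat 12:30 before Old-Town Hike ends Sat 15:30, and ends Sat 20:30 after Old-Town Hike starts Sat 07:00 → overlap.
Park Tasting: starts Sat 20:00 at or after Old-Town Hike ends Sat 15:30 → clear.
Gardens Visit: starts Sun 09:00 at or after Old-Town Hike ends Sat 15:30 → clear.
Old-Town Hike overlaps Park Tour, Harbour Transfer, Castle Photo.

Yes — it overlaps Castle Photo, Harbour Transfer, Park Tour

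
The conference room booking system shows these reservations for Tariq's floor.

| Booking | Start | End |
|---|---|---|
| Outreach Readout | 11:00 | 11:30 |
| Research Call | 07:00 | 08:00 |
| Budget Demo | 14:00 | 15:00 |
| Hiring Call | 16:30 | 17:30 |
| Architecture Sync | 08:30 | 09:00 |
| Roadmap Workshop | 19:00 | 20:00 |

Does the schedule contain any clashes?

No

Two intervals overlap when each starts before the other ends.
Sorted by start: Research Call, Architecture Sync, Outreach Readout, Budget Demo, Hiring Call, Roadmap Workshop.
Architecture Sync starts after Research Call ends, so nothing later overlaps Research Call either.
Outreach Readout starts after Architecture Sync ends, so nothing later overlaps Architecture Sync either.
Budget Demo starts after Outreach Readout ends, so nothing later overlaps Outreach Readout either.
Hiring Call starts after Budget Demo ends, so nothing later overlaps Budget Demo either.
Roadmap Workshop starts after Hiring Call ends.
Every pair is clear; the schedule has no overlaps.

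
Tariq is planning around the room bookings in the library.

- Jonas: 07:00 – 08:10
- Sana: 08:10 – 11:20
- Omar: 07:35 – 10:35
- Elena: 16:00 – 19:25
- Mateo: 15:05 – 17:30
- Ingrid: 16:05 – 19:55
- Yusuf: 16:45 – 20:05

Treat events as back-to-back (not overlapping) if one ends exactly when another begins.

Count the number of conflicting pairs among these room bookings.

8

Two intervals overlap when each starts before the other ends.
Sorted by start: Jonas, Omar, Sana, Mateo, Elena, Ingrid, Yusuf.
Omar starts before Jonas ends → Jonas and Omar overlap.
Sana starts exactly when Jonas ends (back-to-back, no overlap) — done with Jonas.
Sana starts before Omar ends → Omar and Sana overlap.
Mateo starts after Omar ends — done with Omar.
Mateo starts after Sana ends — done with Sana.
Elena starts before Mateo ends → Mateo and Elena overlap.
Ingrid starts before Mateo ends → Mateo and Ingrid overlap.
Yusuf starts before Mateo ends → Mateo and Yusuf overlap.
Ingrid starts before Elena ends → Elena and Ingrid overlap.
Yusuf starts before Elena ends → Elena and Yusuf overlap.
Yusuf starts before Ingrid ends → Ingrid and Yusuf overlap.
Overlapping pairs: Elena & Ingrid, Elena & Mateo, Elena & Yusuf, Ingrid & Mateo, Ingrid & Yusuf, Jonas & Omar, Mateo & Yusuf, Omar & Sana — 8 in total.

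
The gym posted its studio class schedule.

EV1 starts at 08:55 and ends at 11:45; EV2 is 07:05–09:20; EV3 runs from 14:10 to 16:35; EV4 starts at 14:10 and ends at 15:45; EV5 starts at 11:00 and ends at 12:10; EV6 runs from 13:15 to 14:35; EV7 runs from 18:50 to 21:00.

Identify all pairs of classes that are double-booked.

EV1 & EV2, EV1 & EV5, EV3 & EV4, EV3 & EV6, EV4 & EV6

Sorted by start: EV2, EV1, EV5, EV6, EV3, EV4, EV7.
EV1 starts before EV2 ends → EV2 and EV1 overlap.
EV5 starts after EV2 ends, so nothing later overlaps EV2 either.
EV5 starts before EV1 ends → EV1 and EV5 overlap.
EV6 starts after EV1 ends, so nothing later overlaps EV1 either.
EV6 starts after EV5 ends, so nothing later overlaps EV5 either.
EV3 starts before EV6 ends → EV6 and EV3 overlap.
EV4 starts before EV6 ends → EV6 and EV4 overlap.
EV7 starts after EV6 ends.
EV4 starts before EV3 ends → EV3 and EV4 overlap.
EV7 starts after EV3 ends.
EV7 starts after EV4 ends.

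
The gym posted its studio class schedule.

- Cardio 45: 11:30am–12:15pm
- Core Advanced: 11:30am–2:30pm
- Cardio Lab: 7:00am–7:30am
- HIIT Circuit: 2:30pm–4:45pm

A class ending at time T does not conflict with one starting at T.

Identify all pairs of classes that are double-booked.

Cardio 45 & Core Advanced

Check each pair: they overlap iff neither finishes before the other starts.
Sorted by start: Cardio Lab, Core Advanced, Cardio 45, HIIT Circuit.
Core Advanced starts after Cardio Lab ends — done with Cardio Lab.
Cardio 45 starts before Core Advanced ends → Core Advanced and Cardio 45 overlap.
HIIT Circuit starts exactly when Core Advanced ends (back-to-back, no overlap).
HIIT Circuit starts after Cardio 45 ends.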